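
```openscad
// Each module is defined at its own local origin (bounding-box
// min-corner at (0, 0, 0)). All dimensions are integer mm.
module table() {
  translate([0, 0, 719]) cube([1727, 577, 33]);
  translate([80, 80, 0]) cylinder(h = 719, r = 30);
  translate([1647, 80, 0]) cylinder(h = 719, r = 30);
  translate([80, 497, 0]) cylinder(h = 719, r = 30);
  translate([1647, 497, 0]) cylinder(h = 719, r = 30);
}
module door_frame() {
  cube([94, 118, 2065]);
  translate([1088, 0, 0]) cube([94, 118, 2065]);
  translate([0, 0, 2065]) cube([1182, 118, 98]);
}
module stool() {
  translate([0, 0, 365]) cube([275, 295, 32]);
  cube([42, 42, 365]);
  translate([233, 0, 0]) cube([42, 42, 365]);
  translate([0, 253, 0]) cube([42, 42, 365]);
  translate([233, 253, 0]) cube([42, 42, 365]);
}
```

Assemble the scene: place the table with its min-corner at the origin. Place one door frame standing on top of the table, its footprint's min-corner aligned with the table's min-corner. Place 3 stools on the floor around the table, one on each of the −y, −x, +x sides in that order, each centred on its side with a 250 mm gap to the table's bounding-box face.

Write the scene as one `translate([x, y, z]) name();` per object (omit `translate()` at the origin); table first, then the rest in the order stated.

table();
translate([0, 0, 752]) door_frame();
translate([726, -545, 0]) stool();
translate([-525, 141, 0]) stool();
translate([1977, 141, 0]) stool();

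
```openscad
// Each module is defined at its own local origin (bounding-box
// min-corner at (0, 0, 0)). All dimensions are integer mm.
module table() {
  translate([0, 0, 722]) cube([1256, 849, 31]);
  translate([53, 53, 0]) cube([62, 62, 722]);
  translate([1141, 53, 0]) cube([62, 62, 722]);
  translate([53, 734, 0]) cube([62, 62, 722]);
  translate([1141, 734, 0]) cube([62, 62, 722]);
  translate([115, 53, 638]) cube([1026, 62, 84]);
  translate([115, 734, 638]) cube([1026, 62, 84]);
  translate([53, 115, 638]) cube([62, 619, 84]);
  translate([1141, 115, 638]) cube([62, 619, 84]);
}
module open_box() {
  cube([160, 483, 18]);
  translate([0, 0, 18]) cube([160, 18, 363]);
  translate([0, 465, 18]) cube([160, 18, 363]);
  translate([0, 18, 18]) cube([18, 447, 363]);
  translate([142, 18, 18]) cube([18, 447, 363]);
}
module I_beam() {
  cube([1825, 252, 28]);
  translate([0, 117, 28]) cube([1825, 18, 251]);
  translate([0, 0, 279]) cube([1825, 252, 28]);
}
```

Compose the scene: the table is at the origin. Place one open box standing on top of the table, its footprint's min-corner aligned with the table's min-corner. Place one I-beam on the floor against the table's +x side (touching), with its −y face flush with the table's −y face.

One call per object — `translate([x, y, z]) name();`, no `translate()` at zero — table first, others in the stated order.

table();
translate([0, 0, 753]) open_box();
translate([1256, 0, 0]) I_beam();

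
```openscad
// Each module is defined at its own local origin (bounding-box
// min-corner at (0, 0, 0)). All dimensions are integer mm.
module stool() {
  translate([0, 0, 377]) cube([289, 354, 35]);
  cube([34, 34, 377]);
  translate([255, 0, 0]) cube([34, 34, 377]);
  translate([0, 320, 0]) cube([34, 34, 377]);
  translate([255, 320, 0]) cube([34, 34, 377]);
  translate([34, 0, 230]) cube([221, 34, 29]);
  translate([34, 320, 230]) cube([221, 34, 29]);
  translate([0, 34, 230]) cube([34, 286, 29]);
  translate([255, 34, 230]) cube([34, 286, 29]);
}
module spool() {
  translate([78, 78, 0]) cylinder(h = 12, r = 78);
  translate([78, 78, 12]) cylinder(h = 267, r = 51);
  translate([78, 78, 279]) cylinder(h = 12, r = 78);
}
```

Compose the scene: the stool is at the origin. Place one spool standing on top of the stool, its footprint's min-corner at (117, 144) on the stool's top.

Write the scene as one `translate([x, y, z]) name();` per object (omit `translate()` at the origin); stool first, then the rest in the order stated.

stool();
translate([117, 144, 412]) spool();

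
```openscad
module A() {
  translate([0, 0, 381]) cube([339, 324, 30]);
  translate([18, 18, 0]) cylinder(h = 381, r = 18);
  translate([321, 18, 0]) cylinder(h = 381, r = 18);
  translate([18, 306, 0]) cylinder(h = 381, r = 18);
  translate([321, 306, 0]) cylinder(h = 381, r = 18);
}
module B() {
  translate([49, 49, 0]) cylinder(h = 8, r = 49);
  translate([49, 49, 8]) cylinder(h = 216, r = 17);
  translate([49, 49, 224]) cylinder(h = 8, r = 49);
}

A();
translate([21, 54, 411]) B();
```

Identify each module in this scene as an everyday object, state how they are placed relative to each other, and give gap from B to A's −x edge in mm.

A is a stool. B is a spool. The spool is on top of the stool. The gap from the spool to the stool's −x edge is 21 mm.

The spool's min-x is at 21; the stool's min-x is 0; gap = 21 mm.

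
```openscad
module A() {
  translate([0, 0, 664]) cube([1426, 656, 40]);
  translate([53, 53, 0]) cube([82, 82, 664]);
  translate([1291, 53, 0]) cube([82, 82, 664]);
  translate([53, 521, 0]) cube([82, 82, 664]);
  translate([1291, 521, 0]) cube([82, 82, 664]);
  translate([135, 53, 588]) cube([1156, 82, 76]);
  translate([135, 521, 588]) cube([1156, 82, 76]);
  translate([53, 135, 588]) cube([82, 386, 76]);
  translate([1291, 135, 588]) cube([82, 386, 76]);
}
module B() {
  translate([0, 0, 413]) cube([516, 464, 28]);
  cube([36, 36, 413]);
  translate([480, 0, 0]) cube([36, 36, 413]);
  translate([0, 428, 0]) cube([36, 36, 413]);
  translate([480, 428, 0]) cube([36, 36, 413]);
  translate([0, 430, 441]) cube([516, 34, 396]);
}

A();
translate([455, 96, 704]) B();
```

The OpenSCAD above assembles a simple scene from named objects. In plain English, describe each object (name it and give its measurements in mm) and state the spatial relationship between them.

A is a table with a 1426×656 mm rectangular top, 40 mm thick, top surface at z = 704 mm, supported by four 82×82 mm square legs, each inset 53 mm from the nearest pair of top edges, running from the floor. Four apron rails, 82 mm thick and 76 mm tall, run between adjacent legs with their top edges flush with the underside of the top and their outer faces flush with the legs' outer faces.

B is a chair: 516×464 mm seat, 28 mm thick, top at z = 441 mm, on four 36 mm square corner legs flush with the seat edges. A 34 mm thick backrest slab spans the full seat width, extending 396 mm above the seat top, its back face flush with the seat's +y edge.

The chair is on top of the table, centred.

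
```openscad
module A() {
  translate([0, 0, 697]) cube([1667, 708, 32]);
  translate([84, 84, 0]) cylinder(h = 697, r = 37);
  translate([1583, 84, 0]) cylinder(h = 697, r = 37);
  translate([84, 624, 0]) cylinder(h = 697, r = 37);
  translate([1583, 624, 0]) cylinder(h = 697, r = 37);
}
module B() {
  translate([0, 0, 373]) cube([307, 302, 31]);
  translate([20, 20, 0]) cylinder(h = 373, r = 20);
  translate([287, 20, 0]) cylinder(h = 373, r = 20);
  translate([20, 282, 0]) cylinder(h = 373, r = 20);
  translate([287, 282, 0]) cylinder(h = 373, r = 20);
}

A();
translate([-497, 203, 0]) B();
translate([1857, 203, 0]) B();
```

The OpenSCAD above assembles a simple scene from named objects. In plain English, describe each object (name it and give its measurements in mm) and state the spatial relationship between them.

A is a table: top 1667 mm (x) × 708 mm (y), 32 mm thick, upper face at z = 729 mm, on four round legs of 74 mm diameter, each leg's bounding box inset 47 mm from the nearest pair of top edges, running from z = 0 to the bottom of the top.

B is a four-legged stool. The seat is a 307×302×31 mm slab whose top surface is at z = 404 mm; four round legs, each 40 mm in diameter, run from the floor (z = 0) to the underside of the seat, each leg's axis is inset half a diameter from the nearest pair of seat edges (so the leg's bounding box is flush with the corner).

Two stools sit around the table at the −x, +x sides.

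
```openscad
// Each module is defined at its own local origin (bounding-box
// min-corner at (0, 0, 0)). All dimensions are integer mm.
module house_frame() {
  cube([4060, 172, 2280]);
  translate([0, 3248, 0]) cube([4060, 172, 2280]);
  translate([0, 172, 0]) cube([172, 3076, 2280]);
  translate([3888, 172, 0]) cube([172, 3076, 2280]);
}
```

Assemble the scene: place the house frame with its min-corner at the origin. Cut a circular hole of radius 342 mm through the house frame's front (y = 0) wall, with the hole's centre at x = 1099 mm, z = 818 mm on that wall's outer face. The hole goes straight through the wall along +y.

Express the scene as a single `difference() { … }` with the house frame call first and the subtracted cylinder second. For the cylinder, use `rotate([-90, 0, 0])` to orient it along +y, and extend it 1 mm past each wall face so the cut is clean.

difference() {
  house_frame();
  translate([1099, -1, 818]) rotate([-90, 0, 0]) cylinder(h = 174, r = 342);
}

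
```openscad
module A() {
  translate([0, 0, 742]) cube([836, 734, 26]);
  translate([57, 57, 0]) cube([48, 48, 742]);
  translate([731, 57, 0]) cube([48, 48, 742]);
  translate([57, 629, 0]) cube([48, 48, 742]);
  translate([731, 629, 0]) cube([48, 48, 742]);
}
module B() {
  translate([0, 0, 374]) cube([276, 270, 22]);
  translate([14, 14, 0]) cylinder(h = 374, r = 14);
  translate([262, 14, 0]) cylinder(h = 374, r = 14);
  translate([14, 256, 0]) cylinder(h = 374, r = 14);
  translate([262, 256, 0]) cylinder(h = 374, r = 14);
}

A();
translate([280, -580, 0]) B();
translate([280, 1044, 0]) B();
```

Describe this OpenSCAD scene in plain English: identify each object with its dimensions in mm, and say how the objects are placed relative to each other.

A is a table with a 836×734 mm rectangular top, 26 mm thick, top surface at z = 768 mm, supported by four 48×48 mm square legs, each inset 57 mm from the nearest pair of top edges, running from the floor.

B is a simple wooden stool: a rectangular seat 276 mm (x) by 270 mm (y), 22 mm thick, top face at z = 396 mm, on four round legs, each 28 mm in diameter. The legs rest on z = 0, each leg's axis is inset half a diameter from the nearest pair of seat edges (so the leg's bounding box is flush with the corner).

Two stools sit around the table at the −y, +y sides.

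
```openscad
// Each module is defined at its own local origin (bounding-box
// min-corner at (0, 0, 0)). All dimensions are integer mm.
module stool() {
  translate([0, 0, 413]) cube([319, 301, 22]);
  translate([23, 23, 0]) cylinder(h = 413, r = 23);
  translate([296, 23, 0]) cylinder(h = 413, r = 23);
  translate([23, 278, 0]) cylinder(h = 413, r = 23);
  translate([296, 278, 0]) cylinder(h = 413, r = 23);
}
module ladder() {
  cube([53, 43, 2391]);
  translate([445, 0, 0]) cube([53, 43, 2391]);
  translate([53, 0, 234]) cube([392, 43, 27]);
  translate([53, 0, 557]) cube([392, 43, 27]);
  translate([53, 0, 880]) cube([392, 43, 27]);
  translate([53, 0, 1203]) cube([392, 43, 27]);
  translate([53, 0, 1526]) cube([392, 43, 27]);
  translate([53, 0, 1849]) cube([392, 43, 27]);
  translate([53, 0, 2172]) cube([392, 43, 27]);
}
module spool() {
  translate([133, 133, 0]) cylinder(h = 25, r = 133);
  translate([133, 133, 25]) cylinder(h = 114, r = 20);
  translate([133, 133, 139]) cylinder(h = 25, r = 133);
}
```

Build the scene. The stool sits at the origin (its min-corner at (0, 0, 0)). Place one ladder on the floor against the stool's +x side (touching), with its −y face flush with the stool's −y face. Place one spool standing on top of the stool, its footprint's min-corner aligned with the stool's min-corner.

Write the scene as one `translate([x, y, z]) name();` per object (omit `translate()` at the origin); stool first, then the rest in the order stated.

stool();
translate([319, 0, 0]) ladder();
translate([0, 0, 435]) spool();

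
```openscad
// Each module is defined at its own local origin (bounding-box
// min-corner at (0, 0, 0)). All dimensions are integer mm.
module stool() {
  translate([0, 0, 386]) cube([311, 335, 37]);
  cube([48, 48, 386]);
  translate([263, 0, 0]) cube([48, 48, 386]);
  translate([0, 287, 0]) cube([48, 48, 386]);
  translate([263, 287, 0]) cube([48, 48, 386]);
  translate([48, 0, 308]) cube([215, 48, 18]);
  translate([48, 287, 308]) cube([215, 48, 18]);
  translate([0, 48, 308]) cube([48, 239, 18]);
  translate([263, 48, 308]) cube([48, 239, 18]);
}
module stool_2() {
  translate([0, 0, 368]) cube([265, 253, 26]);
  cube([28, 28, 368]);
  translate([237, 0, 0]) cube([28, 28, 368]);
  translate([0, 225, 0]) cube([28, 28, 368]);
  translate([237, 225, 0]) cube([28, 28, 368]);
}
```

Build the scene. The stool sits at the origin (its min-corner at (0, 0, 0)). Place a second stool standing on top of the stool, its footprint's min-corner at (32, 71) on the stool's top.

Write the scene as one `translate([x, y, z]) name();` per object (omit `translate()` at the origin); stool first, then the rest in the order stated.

stool();
translate([32, 71, 423]) stool_2();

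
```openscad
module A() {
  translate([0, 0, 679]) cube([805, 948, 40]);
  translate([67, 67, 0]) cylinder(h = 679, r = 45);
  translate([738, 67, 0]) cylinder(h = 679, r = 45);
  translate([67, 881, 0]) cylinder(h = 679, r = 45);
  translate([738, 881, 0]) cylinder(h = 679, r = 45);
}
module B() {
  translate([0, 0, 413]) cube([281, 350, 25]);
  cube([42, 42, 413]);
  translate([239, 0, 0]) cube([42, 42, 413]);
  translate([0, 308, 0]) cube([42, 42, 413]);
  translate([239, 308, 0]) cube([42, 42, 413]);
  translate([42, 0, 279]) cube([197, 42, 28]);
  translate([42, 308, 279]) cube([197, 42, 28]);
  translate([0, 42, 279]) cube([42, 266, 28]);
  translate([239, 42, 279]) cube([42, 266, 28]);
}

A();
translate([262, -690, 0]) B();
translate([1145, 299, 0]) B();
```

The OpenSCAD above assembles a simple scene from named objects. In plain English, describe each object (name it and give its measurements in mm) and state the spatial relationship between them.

A is a rectangular dining table. The top is 805×948×40 mm with its upper surface at z = 719 mm. It stands on four round legs of 90 mm diameter, each leg's bounding box inset 22 mm from the nearest pair of top edges, running from the floor to the underside of the top.

B is a simple wooden stool: a rectangular seat 281 mm (x) by 350 mm (y), 25 mm thick, top face at z = 438 mm, on four square legs, each 42×42 mm in cross-section. The legs rest on z = 0, each flush with a corner of the seat. Four stretchers, 42 mm wide and 28 mm tall, connect adjacent legs with their undersides at z = 279 mm, each running between the inner faces of the legs it joins and aligned with the legs' outer faces on the other axis.

Two stools sit around the table at the −y, +x sides.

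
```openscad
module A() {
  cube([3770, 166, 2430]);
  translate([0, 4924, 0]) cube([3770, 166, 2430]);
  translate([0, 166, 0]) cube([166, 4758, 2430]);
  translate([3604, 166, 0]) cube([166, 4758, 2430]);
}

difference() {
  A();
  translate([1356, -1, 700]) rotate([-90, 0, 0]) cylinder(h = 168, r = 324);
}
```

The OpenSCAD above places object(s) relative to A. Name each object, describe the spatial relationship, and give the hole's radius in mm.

A is a house frame. The house frame has a circular hole through its front wall. The hole's radius is 324 mm.

The subtracted cylinder has r = 324 mm.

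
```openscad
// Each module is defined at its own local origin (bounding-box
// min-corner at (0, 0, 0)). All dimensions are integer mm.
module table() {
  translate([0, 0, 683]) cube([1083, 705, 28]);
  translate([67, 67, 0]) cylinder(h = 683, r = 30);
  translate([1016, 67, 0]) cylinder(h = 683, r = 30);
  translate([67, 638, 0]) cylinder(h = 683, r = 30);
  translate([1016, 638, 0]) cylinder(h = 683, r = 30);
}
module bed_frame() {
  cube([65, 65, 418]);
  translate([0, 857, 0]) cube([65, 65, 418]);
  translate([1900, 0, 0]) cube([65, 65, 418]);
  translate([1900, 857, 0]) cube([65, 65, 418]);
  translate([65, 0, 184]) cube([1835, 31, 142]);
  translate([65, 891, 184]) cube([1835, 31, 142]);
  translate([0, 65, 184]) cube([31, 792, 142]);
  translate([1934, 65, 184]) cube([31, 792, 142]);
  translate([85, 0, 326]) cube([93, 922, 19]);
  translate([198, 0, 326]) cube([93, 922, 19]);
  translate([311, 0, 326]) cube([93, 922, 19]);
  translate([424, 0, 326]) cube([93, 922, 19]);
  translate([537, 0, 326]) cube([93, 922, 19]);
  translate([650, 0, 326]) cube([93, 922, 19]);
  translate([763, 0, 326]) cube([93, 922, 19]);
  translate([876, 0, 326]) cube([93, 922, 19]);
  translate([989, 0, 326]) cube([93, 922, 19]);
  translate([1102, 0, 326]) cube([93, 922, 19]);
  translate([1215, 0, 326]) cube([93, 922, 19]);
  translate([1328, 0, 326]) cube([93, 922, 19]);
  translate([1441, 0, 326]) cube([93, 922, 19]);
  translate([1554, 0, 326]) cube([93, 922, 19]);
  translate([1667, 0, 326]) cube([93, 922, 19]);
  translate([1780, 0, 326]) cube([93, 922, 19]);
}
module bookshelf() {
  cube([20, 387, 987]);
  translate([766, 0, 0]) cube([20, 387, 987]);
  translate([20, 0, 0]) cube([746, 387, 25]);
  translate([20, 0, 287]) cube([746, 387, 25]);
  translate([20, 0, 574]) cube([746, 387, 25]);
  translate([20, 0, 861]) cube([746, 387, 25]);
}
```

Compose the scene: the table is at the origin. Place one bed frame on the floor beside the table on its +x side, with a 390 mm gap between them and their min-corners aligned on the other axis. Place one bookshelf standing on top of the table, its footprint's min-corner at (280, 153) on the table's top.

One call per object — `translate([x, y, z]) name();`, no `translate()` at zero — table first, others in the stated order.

table();
translate([1473, 0, 0]) bed_frame();
translate([280, 153, 711]) bookshelf();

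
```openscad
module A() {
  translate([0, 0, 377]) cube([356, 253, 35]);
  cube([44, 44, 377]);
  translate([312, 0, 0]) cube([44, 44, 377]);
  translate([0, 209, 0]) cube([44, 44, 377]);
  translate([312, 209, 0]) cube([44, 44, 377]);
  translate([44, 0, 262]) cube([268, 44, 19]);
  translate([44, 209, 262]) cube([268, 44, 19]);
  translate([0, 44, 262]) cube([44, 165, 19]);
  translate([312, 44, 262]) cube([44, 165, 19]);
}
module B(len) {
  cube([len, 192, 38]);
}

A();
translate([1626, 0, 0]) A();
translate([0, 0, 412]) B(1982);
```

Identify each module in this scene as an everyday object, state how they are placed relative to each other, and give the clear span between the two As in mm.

A is a stool. B is a beam. A beam spans the tops of two stools. The clear span between the two stools is 1270 mm.

Second stool starts at x = 1626; first ends at x = 356; clear span = 1626 − 356 = 1270 mm.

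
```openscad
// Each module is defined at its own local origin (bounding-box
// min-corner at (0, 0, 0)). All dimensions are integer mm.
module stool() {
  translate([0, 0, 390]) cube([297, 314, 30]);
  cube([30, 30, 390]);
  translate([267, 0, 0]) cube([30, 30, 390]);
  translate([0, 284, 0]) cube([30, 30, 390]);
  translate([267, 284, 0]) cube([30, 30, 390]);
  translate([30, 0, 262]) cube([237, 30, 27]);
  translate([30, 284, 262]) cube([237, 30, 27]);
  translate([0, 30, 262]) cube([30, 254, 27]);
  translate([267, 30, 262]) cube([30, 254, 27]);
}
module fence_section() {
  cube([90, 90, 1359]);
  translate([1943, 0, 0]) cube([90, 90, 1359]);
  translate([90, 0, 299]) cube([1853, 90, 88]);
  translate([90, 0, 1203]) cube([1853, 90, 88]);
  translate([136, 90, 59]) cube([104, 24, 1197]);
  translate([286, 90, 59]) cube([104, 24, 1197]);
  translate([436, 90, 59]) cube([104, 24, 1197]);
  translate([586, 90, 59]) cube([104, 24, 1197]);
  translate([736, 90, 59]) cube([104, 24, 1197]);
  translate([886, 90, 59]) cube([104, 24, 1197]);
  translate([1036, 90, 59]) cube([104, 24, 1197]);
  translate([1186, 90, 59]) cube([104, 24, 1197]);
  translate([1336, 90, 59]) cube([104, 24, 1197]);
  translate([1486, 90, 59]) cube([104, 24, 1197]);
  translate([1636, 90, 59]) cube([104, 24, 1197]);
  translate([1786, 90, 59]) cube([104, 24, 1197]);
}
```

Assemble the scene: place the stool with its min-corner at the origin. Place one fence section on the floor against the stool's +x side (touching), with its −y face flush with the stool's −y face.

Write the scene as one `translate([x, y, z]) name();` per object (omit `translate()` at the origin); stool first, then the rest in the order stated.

stool();
translate([297, 0, 0]) fence_section();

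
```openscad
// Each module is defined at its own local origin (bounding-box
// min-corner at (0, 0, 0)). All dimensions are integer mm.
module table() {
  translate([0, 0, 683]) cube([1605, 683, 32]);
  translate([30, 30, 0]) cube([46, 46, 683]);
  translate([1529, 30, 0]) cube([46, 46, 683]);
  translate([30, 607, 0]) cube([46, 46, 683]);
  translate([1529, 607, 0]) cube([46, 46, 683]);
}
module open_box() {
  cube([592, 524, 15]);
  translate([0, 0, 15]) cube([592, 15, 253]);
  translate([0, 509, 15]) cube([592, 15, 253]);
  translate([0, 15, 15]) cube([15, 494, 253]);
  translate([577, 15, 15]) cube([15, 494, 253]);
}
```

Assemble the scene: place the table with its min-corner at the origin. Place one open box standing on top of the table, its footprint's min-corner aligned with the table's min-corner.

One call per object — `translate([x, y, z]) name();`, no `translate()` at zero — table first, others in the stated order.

table();
translate([0, 0, 715]) open_box();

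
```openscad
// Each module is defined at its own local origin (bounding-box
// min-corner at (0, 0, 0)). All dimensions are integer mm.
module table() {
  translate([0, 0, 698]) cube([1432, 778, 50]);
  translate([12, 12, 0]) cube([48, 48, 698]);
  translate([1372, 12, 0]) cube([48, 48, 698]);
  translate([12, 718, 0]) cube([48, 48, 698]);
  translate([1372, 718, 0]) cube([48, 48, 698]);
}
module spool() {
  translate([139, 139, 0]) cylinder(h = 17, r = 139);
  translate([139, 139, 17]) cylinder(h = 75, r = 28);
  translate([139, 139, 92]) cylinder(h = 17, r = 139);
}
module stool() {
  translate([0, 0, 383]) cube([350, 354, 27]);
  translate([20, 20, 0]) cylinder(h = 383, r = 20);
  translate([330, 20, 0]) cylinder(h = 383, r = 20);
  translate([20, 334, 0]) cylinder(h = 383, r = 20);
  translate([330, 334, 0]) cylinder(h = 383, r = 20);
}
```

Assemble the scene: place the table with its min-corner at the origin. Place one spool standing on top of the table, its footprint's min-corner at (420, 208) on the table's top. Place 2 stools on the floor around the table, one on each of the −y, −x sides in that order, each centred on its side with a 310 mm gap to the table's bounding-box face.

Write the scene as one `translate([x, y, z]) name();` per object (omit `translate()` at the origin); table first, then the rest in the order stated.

table();
translate([420, 208, 748]) spool();
translate([541, -664, 0]) stool();
translate([-660, 212, 0]) stool();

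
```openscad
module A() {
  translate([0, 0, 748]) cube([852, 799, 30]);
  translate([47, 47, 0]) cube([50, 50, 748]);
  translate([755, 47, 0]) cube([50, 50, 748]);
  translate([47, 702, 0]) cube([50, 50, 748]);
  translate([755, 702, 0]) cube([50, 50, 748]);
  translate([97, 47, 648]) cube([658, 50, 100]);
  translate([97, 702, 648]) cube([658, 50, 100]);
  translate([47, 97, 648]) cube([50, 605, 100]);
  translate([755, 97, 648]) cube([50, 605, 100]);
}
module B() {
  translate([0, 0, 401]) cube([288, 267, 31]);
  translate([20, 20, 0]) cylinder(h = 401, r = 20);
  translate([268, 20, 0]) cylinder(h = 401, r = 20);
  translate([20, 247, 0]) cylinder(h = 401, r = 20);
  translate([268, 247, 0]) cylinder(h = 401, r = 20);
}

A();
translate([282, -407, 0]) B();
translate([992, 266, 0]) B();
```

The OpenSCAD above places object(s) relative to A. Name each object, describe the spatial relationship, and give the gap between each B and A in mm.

Each stool's nearest face is 140 mm from the table's bounding box.

A is a table. B is a stool. Two stools sit around the table at the −y, +x sides. The gap between each stool and the table is 140 mm.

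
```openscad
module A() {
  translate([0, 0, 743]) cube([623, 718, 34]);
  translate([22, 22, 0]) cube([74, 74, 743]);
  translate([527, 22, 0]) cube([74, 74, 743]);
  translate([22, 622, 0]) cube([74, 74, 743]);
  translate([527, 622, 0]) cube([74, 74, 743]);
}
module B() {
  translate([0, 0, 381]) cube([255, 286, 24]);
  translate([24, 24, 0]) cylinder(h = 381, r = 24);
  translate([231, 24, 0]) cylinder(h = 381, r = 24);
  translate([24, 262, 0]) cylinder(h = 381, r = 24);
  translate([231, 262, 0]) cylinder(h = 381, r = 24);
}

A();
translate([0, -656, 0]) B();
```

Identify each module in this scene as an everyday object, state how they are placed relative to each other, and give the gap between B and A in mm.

The stool's nearest face is 370 mm from the table's −y face.

A is a table. B is a stool. The stool is on the floor beside the table on its −y side. The gap between the stool and the table is 370 mm.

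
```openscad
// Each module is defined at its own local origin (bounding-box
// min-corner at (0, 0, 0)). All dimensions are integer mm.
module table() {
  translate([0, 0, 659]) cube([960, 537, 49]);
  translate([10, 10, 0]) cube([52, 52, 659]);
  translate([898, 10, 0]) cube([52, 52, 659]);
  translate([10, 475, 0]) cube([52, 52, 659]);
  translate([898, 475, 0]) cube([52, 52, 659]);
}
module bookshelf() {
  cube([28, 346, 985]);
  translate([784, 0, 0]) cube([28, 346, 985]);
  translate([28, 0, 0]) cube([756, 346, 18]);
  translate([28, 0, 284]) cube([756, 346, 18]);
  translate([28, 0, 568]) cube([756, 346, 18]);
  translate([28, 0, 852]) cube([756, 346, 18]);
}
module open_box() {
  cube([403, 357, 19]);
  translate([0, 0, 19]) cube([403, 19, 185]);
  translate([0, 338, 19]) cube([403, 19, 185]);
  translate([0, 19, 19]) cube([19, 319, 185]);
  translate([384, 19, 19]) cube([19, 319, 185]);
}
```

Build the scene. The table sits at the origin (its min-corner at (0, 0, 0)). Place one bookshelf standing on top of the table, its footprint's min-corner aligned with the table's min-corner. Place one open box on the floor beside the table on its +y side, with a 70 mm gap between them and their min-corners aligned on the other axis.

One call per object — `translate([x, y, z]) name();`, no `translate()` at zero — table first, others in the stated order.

table();
translate([0, 0, 708]) bookshelf();
translate([0, 607, 0]) open_box();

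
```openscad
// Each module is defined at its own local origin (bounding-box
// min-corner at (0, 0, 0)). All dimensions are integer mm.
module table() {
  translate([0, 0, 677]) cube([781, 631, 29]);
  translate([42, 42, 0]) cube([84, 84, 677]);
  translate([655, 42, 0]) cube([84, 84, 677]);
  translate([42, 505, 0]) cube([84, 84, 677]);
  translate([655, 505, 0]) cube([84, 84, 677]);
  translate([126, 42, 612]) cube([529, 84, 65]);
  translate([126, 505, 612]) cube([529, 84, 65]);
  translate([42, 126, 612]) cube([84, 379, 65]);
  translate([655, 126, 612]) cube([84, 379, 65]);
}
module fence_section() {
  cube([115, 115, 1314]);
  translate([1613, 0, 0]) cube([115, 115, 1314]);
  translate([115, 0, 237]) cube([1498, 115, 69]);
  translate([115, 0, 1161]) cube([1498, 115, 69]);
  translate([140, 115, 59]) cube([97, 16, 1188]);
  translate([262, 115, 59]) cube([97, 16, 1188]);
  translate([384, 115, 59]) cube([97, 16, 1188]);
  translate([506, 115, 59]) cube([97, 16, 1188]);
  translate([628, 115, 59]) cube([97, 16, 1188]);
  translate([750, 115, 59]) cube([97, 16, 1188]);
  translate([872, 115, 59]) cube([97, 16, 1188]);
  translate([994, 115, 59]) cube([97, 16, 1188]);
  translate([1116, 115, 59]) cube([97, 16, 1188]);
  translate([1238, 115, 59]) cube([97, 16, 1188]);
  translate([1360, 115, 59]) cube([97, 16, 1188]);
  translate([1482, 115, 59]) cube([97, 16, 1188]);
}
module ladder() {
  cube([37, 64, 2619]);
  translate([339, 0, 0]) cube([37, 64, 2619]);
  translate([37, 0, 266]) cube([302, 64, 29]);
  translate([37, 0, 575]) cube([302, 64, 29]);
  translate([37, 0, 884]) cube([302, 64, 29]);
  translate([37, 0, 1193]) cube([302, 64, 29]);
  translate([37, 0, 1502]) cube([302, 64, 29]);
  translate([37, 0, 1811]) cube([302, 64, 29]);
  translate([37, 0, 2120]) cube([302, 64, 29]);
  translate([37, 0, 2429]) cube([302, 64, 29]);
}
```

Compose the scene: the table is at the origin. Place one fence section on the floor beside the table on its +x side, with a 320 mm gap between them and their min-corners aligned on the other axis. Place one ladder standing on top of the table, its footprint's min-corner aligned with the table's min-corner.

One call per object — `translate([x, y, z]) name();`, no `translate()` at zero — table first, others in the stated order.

table();
translate([1101, 0, 0]) fence_section();
translate([0, 0, 706]) ladder();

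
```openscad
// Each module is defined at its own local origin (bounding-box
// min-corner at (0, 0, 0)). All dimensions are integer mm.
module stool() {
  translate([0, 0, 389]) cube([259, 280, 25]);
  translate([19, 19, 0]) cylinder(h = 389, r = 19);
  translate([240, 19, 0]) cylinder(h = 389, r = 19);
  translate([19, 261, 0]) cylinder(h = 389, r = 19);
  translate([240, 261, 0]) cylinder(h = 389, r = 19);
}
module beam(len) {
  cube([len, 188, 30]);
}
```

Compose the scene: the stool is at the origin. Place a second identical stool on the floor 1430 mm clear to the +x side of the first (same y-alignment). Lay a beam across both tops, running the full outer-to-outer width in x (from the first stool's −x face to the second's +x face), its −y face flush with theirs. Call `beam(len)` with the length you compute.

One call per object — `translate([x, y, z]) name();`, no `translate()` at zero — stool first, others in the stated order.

stool();
translate([1689, 0, 0]) stool();
translate([0, 0, 414]) beam(1948);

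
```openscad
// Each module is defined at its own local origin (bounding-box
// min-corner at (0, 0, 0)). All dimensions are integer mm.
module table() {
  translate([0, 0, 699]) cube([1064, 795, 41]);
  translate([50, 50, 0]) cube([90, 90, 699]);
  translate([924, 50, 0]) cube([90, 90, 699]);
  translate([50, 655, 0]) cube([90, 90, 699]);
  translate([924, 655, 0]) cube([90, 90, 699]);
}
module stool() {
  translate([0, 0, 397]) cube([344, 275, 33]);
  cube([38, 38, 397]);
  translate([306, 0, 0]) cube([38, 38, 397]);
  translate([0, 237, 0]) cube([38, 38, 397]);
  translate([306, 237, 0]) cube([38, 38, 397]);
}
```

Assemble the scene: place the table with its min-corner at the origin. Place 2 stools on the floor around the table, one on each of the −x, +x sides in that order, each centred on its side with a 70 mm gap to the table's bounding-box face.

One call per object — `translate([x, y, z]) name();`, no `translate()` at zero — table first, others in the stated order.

table();
translate([-414, 260, 0]) stool();
translate([1134, 260, 0]) stool();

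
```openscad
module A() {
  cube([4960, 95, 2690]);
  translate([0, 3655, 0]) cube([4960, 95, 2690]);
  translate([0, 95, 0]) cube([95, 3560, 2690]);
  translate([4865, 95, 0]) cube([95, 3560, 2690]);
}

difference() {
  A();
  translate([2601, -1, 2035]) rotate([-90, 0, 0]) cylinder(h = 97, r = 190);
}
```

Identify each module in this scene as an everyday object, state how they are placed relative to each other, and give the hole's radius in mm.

A is a house frame. The house frame has a circular hole through its front wall. The hole's radius is 190 mm.

The subtracted cylinder has r = 190 mm.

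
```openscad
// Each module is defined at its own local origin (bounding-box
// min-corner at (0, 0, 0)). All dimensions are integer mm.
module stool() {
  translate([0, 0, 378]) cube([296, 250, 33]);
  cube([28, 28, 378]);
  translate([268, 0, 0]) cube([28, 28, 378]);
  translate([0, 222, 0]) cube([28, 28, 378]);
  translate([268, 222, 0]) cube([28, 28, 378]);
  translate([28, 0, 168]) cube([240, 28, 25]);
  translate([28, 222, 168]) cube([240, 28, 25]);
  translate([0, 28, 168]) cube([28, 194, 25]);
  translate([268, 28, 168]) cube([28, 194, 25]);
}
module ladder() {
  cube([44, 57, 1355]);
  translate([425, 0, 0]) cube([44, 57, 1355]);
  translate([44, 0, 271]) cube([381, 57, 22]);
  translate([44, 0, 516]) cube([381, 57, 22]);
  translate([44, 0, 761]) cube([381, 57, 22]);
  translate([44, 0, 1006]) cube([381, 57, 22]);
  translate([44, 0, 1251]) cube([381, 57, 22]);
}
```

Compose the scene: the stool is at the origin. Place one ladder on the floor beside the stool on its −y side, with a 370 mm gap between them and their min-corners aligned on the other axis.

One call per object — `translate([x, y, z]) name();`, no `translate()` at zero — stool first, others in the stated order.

stool();
translate([0, -427, 0]) ladder();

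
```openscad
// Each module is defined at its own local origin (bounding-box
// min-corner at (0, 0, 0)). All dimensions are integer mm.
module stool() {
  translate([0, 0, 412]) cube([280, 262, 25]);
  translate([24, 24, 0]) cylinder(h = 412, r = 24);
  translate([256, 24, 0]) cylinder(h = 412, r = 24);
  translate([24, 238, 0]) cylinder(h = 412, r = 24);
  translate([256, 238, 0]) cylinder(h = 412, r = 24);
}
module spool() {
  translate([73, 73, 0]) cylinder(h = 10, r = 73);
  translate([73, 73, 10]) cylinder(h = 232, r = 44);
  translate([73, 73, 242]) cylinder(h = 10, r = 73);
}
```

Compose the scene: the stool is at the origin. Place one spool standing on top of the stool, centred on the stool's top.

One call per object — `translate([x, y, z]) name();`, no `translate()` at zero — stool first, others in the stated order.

stool();
translate([67, 58, 437]) spool();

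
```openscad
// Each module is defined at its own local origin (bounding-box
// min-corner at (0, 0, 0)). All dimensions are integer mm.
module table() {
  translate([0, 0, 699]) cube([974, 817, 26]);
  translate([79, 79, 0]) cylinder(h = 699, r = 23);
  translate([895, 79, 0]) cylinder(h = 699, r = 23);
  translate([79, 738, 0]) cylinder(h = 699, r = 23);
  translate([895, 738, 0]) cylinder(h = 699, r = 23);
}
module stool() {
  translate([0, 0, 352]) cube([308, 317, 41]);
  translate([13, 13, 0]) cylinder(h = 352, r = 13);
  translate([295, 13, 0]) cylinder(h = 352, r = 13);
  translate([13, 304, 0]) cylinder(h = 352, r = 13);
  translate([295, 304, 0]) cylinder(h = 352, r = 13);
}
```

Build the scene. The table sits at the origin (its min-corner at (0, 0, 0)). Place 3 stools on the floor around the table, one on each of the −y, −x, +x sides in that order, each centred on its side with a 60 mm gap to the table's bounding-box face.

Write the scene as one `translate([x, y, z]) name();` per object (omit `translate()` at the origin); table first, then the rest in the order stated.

table();
translate([333, -377, 0]) stool();
translate([-368, 250, 0]) stool();
translate([1034, 250, 0]) stool();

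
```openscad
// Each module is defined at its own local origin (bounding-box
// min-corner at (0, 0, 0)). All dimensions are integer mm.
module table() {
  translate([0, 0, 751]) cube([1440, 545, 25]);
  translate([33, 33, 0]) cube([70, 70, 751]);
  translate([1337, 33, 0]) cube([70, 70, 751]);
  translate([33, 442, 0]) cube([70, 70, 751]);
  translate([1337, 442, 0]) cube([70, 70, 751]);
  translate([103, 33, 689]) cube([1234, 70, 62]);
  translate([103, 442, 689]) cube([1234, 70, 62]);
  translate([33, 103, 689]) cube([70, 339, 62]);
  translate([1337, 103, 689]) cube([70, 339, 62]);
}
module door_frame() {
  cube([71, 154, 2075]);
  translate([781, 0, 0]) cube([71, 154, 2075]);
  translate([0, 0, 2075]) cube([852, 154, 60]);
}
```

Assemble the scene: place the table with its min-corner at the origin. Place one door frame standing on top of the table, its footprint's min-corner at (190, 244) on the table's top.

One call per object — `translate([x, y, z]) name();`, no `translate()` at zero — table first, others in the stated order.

table();
translate([190, 244, 776]) door_frame();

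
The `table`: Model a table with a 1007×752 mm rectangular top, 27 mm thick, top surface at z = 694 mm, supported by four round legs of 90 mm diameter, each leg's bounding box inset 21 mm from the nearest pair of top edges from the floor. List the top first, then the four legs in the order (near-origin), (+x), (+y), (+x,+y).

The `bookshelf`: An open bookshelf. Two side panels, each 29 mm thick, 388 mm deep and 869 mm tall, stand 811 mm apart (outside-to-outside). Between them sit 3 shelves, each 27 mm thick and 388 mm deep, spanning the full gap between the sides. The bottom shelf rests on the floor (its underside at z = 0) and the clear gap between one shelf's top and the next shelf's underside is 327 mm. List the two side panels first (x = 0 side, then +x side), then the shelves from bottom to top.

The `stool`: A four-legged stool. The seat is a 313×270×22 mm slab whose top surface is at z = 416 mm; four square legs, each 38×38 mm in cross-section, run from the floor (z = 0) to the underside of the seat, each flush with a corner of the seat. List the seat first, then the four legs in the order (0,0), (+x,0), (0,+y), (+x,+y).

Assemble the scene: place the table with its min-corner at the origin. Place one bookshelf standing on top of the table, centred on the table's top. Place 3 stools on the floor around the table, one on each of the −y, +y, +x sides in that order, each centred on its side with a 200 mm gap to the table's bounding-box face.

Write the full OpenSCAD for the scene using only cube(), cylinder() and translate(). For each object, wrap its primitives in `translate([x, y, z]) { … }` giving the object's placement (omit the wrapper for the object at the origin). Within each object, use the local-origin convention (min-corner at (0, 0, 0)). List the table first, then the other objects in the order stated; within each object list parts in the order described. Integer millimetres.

translate([0, 0, 667]) cube([1007, 752, 27]);
translate([66, 66, 0]) cylinder(h = 667, r = 45);
translate([941, 66, 0]) cylinder(h = 667, r = 45);
translate([66, 686, 0]) cylinder(h = 667, r = 45);
translate([941, 686, 0]) cylinder(h = 667, r = 45);
translate([98, 182, 694]) {
  cube([29, 388, 869]);
  translate([782, 0, 0]) cube([29, 388, 869]);
  translate([29, 0, 0]) cube([753, 388, 27]);
  translate([29, 0, 354]) cube([753, 388, 27]);
  translate([29, 0, 708]) cube([753, 388, 27]);
}
translate([347, -470, 0]) {
  translate([0, 0, 394]) cube([313, 270, 22]);
  cube([38, 38, 394]);
  translate([275, 0, 0]) cube([38, 38, 394]);
  translate([0, 232, 0]) cube([38, 38, 394]);
  translate([275, 232, 0]) cube([38, 38, 394]);
}
translate([347, 952, 0]) {
  translate([0, 0, 394]) cube([313, 270, 22]);
  cube([38, 38, 394]);
  translate([275, 0, 0]) cube([38, 38, 394]);
  translate([0, 232, 0]) cube([38, 38, 394]);
  translate([275, 232, 0]) cube([38, 38, 394]);
}
translate([1207, 241, 0]) {
  translate([0, 0, 394]) cube([313, 270, 22]);
  cube([38, 38, 394]);
  translate([275, 0, 0]) cube([38, 38, 394]);
  translate([0, 232, 0]) cube([38, 38, 394]);
  translate([275, 232, 0]) cube([38, 38, 394]);
}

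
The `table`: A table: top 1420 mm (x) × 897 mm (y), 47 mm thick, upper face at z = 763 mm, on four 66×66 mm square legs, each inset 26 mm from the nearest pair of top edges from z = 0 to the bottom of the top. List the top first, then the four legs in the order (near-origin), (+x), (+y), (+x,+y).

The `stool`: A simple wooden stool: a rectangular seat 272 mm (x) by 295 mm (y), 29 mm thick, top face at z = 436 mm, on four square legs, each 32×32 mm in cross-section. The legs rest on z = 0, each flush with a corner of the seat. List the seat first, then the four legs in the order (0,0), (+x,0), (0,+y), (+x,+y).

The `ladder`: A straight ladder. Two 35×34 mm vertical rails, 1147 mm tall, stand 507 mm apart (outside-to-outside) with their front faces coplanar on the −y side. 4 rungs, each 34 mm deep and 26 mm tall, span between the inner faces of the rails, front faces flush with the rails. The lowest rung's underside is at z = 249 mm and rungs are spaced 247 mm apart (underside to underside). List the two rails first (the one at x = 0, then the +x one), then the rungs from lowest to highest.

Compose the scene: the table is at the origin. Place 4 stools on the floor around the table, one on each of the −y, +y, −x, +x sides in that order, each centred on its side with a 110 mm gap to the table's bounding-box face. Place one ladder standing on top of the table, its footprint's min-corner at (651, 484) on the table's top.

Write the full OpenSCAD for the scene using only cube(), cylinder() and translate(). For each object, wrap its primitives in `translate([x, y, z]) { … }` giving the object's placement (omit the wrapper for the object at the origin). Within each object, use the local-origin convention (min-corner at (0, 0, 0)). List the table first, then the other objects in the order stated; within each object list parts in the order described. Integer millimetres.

translate([0, 0, 716]) cube([1420, 897, 47]);
translate([26, 26, 0]) cube([66, 66, 716]);
translate([1328, 26, 0]) cube([66, 66, 716]);
translate([26, 805, 0]) cube([66, 66, 716]);
translate([1328, 805, 0]) cube([66, 66, 716]);
translate([574, -405, 0]) {
  translate([0, 0, 407]) cube([272, 295, 29]);
  cube([32, 32, 407]);
  translate([240, 0, 0]) cube([32, 32, 407]);
  translate([0, 263, 0]) cube([32, 32, 407]);
  translate([240, 263, 0]) cube([32, 32, 407]);
}
translate([574, 1007, 0]) {
  translate([0, 0, 407]) cube([272, 295, 29]);
  cube([32, 32, 407]);
  translate([240, 0, 0]) cube([32, 32, 407]);
  translate([0, 263, 0]) cube([32, 32, 407]);
  translate([240, 263, 0]) cube([32, 32, 407]);
}
translate([-382, 301, 0]) {
  translate([0, 0, 407]) cube([272, 295, 29]);
  cube([32, 32, 407]);
  translate([240, 0, 0]) cube([32, 32, 407]);
  translate([0, 263, 0]) cube([32, 32, 407]);
  translate([240, 263, 0]) cube([32, 32, 407]);
}
translate([1530, 301, 0]) {
  translate([0, 0, 407]) cube([272, 295, 29]);
  cube([32, 32, 407]);
  translate([240, 0, 0]) cube([32, 32, 407]);
  translate([0, 263, 0]) cube([32, 32, 407]);
  translate([240, 263, 0]) cube([32, 32, 407]);
}
translate([651, 484, 763]) {
  cube([35, 34, 1147]);
  translate([472, 0, 0]) cube([35, 34, 1147]);
  translate([35, 0, 249]) cube([437, 34, 26]);
  translate([35, 0, 496]) cube([437, 34, 26]);
  translate([35, 0, 743]) cube([437, 34, 26]);
  translate([35, 0, 990]) cube([437, 34, 26]);
}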